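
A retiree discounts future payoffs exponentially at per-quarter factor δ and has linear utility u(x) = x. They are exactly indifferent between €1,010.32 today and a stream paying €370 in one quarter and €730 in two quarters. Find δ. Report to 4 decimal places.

The stream is worth 370δ + 730δ² today, so 370δ + 730δ² = 1010.32.
Rearranged: 730δ² + 370δ − 1010.32 = 0.
δ = (−370 + √(370² + 4·730·1010.32)) / (2·730) = (−370 + √3087034.40) / 1460 ≈ 0.9500.

δ ≈ 0.9500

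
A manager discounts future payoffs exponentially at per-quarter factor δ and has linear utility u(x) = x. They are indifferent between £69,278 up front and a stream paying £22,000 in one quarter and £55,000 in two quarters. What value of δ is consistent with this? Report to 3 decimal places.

δ ≈ 0.940

Present value of the stream is 22000·δ + 55000·δ². Indifference gives 22000δ + 55000δ² = 69278.
That is, 55000δ² + 22000δ − 69278 = 0, a quadratic in δ.
The positive root is δ = [−22000 + √(22000² + 4·55000·69278)] / (2·55000) = (−22000 + 125400.000)/110000 ≈ 0.940.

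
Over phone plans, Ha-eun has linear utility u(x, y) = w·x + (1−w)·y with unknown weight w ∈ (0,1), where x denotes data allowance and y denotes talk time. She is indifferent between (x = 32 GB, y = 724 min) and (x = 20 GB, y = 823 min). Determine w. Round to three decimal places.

Indifference: w·32 + (1−w)·724 = w·20 + (1−w)·823.
Rearranging, 12·w − 99·(1−w) = 0.
Hence w = 99/(12+99) = 99/111 = 0.892.

w = 0.892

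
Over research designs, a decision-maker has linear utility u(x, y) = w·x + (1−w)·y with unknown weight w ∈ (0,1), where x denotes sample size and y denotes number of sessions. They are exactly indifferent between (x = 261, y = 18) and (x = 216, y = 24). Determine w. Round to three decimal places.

w = 0.118

Indifference: w·261 + (1−w)·18 = w·216 + (1−w)·24.
w·(261−216) = (1−w)·(24−18), i.e. w·45 = (1−w)·6.
Hence w = 6/(45+6) = 6/51 = 0.118.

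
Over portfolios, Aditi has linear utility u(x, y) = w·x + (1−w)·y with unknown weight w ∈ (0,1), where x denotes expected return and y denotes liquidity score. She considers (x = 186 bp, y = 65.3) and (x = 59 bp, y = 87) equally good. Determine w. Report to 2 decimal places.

w = 0.15

Equating utilities: w·186 + (1−w)·65.3 = w·59 + (1−w)·87.
Collecting terms: w·127 = (1−w)·21.7.
The marginal rate of substitution is 21.7/127, so w = 21.7/(127+21.7) = 0.15.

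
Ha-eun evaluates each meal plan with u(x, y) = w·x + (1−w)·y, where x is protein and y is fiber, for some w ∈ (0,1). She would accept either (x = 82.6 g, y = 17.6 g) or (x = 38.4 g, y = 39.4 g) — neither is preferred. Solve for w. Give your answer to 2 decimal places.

Indifference: w·82.6 + (1−w)·17.6 = w·38.4 + (1−w)·39.4.
Rearranging, 44.2·w − 21.8·(1−w) = 0.
So w/(1−w) = 21.8/44.2 = 0.4932, giving w = 21.8/(44.2+21.8) = 0.33.

w = 0.33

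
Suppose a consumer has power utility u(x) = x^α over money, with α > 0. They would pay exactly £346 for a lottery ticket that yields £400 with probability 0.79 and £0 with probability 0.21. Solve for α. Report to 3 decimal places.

α ≈ 1.625

Since u(0) = 0, the lottery's EU is 0.79·400^α.
Indifference: 346^α = 0.79·400^α, so (346/400)^α = 0.79.
Taking logs: α·ln(346/400) = ln(0.79), so α = -0.235722 / -0.145026 ≈ 1.625.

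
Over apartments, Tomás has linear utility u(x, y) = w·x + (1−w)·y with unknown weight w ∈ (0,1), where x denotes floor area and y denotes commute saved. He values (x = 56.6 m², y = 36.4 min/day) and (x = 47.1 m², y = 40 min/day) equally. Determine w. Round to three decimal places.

u(56.6,36.4) = u(47.1,40) means w·56.6 + (1−w)·36.4 = w·47.1 + (1−w)·40.
Rearranging, 9.5·w − 3.6·(1−w) = 0.
Hence w = 3.6/(9.5+3.6) = 3.6/13.1 = 0.275.

w = 0.275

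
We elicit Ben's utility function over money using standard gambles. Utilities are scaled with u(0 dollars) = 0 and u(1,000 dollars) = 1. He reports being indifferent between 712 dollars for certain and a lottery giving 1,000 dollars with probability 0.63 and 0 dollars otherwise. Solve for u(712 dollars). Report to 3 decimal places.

u(712 dollars) equals the lottery's expected utility: 0.63·1 + 0.37·0 = 0.63.

0.630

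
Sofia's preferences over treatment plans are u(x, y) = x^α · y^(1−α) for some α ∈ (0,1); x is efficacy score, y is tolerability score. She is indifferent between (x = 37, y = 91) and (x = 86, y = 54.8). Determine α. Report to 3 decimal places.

Indifference: 37^α · 91^(1−α) = 86^α · 54.8^(1−α).
(37/86)^α = (54.8/91)^(1−α); take logs: α·ln(37/86) = (1−α)·ln(54.8/91), i.e. α·-0.843429 = (1−α)·-0.507169.
With A = -0.843429 and B = -0.507169: α·A = (1−α)·B, so α = B/(A+B) = -0.507169/-1.350598 ≈ 0.376.

α ≈ 0.376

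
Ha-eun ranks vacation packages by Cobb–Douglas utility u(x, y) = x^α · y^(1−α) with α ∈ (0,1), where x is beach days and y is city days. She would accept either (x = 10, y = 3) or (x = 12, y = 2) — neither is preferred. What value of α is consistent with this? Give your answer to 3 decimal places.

α ≈ 0.690

Set the two utilities equal: 10^α·3^(1−α) = 12^α·2^(1−α).
(10/12)^α = (2/3)^(1−α); take logs: α·ln(10/12) = (1−α)·ln(2/3), i.e. α·-0.182322 = (1−α)·-0.405465.
So α/(1−α) = (-0.405465)/(-0.182322) = 2.223895, and α = 2.223895/3.223895 ≈ 0.690.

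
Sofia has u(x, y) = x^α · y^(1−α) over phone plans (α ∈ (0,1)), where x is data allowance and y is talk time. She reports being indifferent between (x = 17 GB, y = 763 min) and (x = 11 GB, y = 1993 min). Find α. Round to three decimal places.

Indifference: 17^α · 763^(1−α) = 11^α · 1993^(1−α).
Rearrange to (17/11)^α = (1993/763)^(1−α) and take logs: α·0.435318 = (1−α)·0.960138.
With A = 0.435318 and B = 0.960138: α·A = (1−α)·B, so α = B/(A+B) = 0.960138/1.395456 ≈ 0.688.

α ≈ 0.688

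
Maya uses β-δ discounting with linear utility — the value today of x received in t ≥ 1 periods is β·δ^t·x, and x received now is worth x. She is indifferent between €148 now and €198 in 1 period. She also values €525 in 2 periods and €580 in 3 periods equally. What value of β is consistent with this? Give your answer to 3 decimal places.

The second indifference involves only future payoffs, so β cancels: β·δ^2·525 = β·δ^3·580, giving δ = 525/580 = 0.90517.
Substituting δ into 148 = β·δ·198: β = 148/(179.224) ≈ 0.826.

β ≈ 0.826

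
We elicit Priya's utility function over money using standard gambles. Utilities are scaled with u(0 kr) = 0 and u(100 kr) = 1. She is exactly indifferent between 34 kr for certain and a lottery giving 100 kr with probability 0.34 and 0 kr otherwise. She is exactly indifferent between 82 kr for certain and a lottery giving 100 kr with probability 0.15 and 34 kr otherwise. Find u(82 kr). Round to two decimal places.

0.44

First, u(34 kr) = 0.34·u(100 kr) + 0.66·u(0 kr) = 0.34.
Chaining: u(82 kr) = 0.15·1.00 + 0.85·0.34 = 0.4390.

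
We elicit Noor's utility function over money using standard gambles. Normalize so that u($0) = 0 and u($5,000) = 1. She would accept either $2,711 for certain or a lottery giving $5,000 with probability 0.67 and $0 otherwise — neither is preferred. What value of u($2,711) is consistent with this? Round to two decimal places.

By the standard-gamble method, u($2,711) is just the indifference probability on the best outcome: 0.67.

0.67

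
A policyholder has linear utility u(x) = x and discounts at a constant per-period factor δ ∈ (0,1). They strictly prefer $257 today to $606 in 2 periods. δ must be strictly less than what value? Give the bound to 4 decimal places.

δ < 0.6512

The preference means 257 > δ^2·606.
Hence δ^2 < 257/606 = 0.42409, and x ↦ x^(1/2) is increasing on (0,∞).
δ < (257/606)^(1/2) ≈ 0.6512.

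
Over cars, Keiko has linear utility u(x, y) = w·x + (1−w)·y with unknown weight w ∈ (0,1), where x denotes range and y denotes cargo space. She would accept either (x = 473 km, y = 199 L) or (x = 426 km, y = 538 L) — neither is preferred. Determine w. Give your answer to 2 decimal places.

Equating utilities: w·473 + (1−w)·199 = w·426 + (1−w)·538.
Collecting terms: w·47 = (1−w)·339.
The marginal rate of substitution is 339/47, so w = 339/(47+339) = 0.88.

w = 0.88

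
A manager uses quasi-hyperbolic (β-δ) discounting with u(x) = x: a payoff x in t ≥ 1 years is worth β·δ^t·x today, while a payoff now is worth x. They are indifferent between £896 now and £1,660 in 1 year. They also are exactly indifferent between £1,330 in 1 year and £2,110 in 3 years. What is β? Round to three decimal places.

β ≈ 0.680

From the later pair, β·δ^1·1330 = β·δ^3·2110; dividing through, δ^2 = 1330/2110 = 0.63033, so δ = 0.79393.
Now use the now-vs-future pair: 896 = β·δ·1660 gives β = 896/(0.79393·1660) ≈ 0.680.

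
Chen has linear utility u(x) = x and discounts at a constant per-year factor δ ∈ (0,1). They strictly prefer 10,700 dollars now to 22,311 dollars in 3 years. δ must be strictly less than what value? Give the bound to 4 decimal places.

Comparing present values: 10700 > δ^3·22311.
Dividing by 22311: δ^3 < 0.47958. Both sides are positive, so the cube root keeps the direction.
δ < (10700/22311)^(1/3) ≈ 0.7827.

δ < 0.7827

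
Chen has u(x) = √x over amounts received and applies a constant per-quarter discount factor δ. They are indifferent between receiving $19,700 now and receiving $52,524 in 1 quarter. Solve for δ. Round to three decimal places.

Equating discounted utilities: u(19700) = δ·u(52524) ⇒ δ = u(19700)/u(52524).
With u(x) = √x: δ = √19700/√52524 = √(19700/52524) = 0.61243.

δ ≈ 0.612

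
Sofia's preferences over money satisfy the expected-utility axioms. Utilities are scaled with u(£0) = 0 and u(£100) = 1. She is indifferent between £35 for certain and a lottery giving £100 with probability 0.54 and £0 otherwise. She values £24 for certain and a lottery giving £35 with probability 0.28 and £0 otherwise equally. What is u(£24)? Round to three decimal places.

First, u(£35) = 0.54·u(£100) + 0.46·u(£0) = 0.54.
Chaining: u(£24) = 0.28·0.54 + 0.72·0.00 = 0.1512.

0.151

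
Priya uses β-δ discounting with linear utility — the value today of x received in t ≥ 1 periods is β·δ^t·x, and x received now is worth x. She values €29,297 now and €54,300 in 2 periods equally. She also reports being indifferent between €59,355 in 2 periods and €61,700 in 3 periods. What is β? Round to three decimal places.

β ≈ 0.583

The second indifference involves only future payoffs, so β cancels: β·δ^2·59355 = β·δ^3·61700, giving δ = 59355/61700 = 0.96199.
Now use the now-vs-future pair: 29297 = β·δ^2·54300 gives β = 29297/(0.92543·54300) ≈ 0.583.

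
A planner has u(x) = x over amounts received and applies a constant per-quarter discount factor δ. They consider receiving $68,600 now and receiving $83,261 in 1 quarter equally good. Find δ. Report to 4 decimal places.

The payoff in 1 quarter is discounted by δ, so u(68600) = δ·u(83261) and δ = u(68600)/u(83261).
With u(x) = x: δ = 68600/83261 = 0.82392.

δ ≈ 0.8239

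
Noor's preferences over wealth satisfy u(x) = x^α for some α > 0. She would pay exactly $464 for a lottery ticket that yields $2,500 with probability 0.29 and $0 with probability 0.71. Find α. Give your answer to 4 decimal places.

α ≈ 0.7350

Since u(0) = 0, the lottery's EU is 0.29·2500^α.
Setting u(464) equal to that: 464^α = 0.29·2500^α ⇒ (464/2500)^α = 0.29.
Taking logs: α·ln(464/2500) = ln(0.29), so α = -1.2378744 / -1.6841615 ≈ 0.7350.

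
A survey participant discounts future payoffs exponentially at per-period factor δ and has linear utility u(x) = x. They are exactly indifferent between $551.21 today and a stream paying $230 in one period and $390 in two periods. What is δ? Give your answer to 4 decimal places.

δ ≈ 0.9300

Present value of the stream is 230·δ + 390·δ². Indifference gives 230δ + 390δ² = 551.21.
Rearranged: 390δ² + 230δ − 551.21 = 0.
By the quadratic formula (taking the positive root), δ = (−230 + √912787.60) / 780 ≈ 0.9300.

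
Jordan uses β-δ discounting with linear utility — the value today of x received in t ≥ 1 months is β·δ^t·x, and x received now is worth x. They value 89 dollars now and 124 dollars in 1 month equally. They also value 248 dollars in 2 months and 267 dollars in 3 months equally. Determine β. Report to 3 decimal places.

β ≈ 0.773

Both payoffs in the second observation are in the future, so β drops out: δ^2·248 = δ^3·267 ⇒ δ = 248/267 = 0.92884.
The first indifference: 89 = β·δ·124, so β = 89/(δ·124) = 89/(0.92884·124) ≈ 0.773.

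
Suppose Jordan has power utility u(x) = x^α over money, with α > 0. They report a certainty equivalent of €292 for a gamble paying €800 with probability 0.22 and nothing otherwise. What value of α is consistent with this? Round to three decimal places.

α ≈ 1.502

EU(lottery) = 0.22·800^α + 0.78·0 = 0.22·800^α.
Indifference: 292^α = 0.22·800^α, so (292/800)^α = 0.22.
α = ln(0.22) / ln(292/800) = -1.514128/-1.007858 ≈ 1.502.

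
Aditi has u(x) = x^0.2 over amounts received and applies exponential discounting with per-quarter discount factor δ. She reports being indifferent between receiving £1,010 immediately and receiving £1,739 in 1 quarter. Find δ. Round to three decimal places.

The payoff in 1 quarter is discounted by δ, so u(1010) = δ·u(1739) and δ = u(1010)/u(1739).
Since u(x) = x^0.2, δ = (1010/1739)^0.2 = 0.58079^0.2 = 0.89702.

δ ≈ 0.897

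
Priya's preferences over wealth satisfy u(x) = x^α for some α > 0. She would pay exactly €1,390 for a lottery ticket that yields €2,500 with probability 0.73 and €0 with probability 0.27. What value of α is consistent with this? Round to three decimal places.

Since u(0) = 0, the lottery's EU is 0.73·2500^α.
Setting u(1390) equal to that: 1390^α = 0.73·2500^α ⇒ (1390/2500)^α = 0.73.
Take logs: α = ln 0.73 / ln(1390/2500) ≈ 0.53615.

α ≈ 0.536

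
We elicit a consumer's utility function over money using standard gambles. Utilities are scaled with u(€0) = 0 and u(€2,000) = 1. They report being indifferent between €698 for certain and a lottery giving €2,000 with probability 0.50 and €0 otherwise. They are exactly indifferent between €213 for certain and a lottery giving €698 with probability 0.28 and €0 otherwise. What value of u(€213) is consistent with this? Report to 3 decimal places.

0.140

First, u(€698) = 0.50·u(€2,000) + 0.50·u(€0) = 0.50.
Chaining: u(€213) = 0.28·0.50 + 0.72·0.00 = 0.1400.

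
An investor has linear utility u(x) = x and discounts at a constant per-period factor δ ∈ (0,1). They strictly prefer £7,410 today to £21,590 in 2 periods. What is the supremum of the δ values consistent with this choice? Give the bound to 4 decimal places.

Under u(x) = x this choice says 7410 > δ^2·21590.
So δ^2 < 7410/21590 = 0.34321; taking the square root of both positive sides preserves the inequality.
δ < 0.34321^(1/2) = 0.5858.

δ < 0.5858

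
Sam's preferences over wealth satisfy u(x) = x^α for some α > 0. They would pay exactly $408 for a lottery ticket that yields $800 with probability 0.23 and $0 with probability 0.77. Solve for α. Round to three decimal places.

The lottery's expected utility is 0.23·u(800) + 0.77·u(0) = 0.23·800^α (since u(0) = 0 for α > 0).
Indifference: 408^α = 0.23·800^α, so (408/800)^α = 0.23.
α = ln(0.23) / ln(408/800) = -1.469676/-0.673345 ≈ 2.183.

α ≈ 2.183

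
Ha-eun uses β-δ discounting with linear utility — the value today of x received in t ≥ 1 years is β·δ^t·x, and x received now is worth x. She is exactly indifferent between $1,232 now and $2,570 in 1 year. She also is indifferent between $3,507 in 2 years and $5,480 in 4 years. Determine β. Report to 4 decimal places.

β ≈ 0.5992

From the later pair, β·δ^2·3507 = β·δ^4·5480; dividing through, δ^2 = 3507/5480 = 0.63996, so δ = 0.79998.
The first indifference: 1232 = β·δ·2570, so β = 1232/(δ·2570) = 1232/(0.79998·2570) ≈ 0.5992.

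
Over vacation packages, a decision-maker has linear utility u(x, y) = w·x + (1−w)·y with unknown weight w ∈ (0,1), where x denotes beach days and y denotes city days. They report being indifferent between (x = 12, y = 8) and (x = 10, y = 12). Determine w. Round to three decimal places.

w = 0.667

Equating utilities: w·12 + (1−w)·8 = w·10 + (1−w)·12.
Collecting terms: w·2 = (1−w)·4.
The marginal rate of substitution is 4/2, so w = 4/(2+4) = 0.667.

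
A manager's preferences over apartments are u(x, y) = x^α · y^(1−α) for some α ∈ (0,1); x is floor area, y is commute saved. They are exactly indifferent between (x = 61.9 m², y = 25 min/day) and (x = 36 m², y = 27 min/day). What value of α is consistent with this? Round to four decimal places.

Set the two utilities equal: 61.9^α·25^(1−α) = 36^α·27^(1−α).
(61.9/36)^α = (27/25)^(1−α); take logs: α·ln(61.9/36) = (1−α)·ln(27/25), i.e. α·0.5420012 = (1−α)·0.0769610.
So α/(1−α) = (0.0769610)/(0.5420012) = 0.1419942, and α = 0.1419942/1.1419942 ≈ 0.1243.

α ≈ 0.1243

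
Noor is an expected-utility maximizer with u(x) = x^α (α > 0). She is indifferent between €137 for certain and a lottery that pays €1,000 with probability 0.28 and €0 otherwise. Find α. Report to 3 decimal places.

EU(lottery) = 0.28·1000^α + 0.72·0 = 0.28·1000^α.
Indifference: 137^α = 0.28·1000^α, so (137/1000)^α = 0.28.
α = ln(0.28) / ln(137/1000) = -1.272966/-1.987774 ≈ 0.640.

α ≈ 0.640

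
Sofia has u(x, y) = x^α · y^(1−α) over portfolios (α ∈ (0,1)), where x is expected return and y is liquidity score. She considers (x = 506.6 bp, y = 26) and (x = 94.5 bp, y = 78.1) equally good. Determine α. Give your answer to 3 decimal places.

Set the two utilities equal: 506.6^α·26^(1−α) = 94.5^α·78.1^(1−α).
(506.6/94.5)^α = (78.1/26)^(1−α); take logs: α·ln(506.6/94.5) = (1−α)·ln(78.1/26), i.e. α·1.679122 = (1−α)·1.099894.
So α/(1−α) = (1.099894)/(1.679122) = 0.655041, and α = 0.655041/1.655041 ≈ 0.396.

α ≈ 0.396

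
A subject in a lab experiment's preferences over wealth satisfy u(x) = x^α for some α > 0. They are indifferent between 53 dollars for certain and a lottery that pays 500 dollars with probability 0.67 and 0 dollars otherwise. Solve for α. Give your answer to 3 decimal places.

EU(lottery) = 0.67·500^α + 0.33·0 = 0.67·500^α.
Indifference: 53^α = 0.67·500^α, so (53/500)^α = 0.67.
α = ln(0.67) / ln(53/500) = -0.400478/-2.244316 ≈ 0.178.

α ≈ 0.178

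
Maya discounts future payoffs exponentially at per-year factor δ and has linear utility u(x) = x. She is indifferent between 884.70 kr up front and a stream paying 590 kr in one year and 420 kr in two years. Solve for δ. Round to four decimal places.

The stream is worth 590δ + 420δ² today, so 590δ + 420δ² = 884.70.
That is, 420δ² + 590δ − 884.70 = 0, a quadratic in δ.
By the quadratic formula (taking the positive root), δ = (−590 + √1834396.00) / 840 ≈ 0.9100.

δ ≈ 0.9100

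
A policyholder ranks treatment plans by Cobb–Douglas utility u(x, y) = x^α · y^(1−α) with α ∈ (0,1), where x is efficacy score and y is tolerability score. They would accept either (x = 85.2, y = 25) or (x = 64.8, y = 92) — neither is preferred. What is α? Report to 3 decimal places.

α ≈ 0.826

Indifference: 85.2^α · 25^(1−α) = 64.8^α · 92^(1−α).
(85.2/64.8)^α = (92/25)^(1−α); take logs: α·ln(85.2/64.8) = (1−α)·ln(92/25), i.e. α·0.273696 = (1−α)·1.302913.
With A = 0.273696 and B = 1.302913: α·A = (1−α)·B, so α = B/(A+B) = 1.302913/1.576609 ≈ 0.826.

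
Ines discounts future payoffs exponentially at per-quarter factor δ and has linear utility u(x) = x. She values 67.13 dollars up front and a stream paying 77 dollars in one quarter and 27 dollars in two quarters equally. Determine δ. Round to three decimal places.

The stream is worth 77δ + 27δ² today, so 77δ + 27δ² = 67.13.
That is, 27δ² + 77δ − 67.13 = 0, a quadratic in δ.
δ = (−77 + √(77² + 4·27·67.13)) / (2·27) = (−77 + √13179.04) / 54 ≈ 0.700.

δ ≈ 0.700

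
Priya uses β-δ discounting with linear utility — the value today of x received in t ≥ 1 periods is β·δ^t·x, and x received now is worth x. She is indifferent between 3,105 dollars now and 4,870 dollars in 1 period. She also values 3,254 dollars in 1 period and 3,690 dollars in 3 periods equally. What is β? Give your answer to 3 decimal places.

The second indifference involves only future payoffs, so β cancels: β·δ^1·3254 = β·δ^3·3690, giving δ^2 = 3254/3690 = 0.88184, so δ = 0.93906.
The first indifference: 3105 = β·δ·4870, so β = 3105/(δ·4870) = 3105/(0.93906·4870) ≈ 0.679.

β ≈ 0.679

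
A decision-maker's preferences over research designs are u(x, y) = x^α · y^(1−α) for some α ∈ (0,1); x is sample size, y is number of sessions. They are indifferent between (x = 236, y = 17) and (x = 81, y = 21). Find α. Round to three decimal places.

Set the two utilities equal: 236^α·17^(1−α) = 81^α·21^(1−α).
Taking logs: α·ln 236 + (1−α)·ln 17 = α·ln 81 + (1−α)·ln 21, i.e. α·1.069383 = (1−α)·0.211309.
So α/(1−α) = (0.211309)/(1.069383) = 0.197599, and α = 0.197599/1.197599 ≈ 0.165.

α ≈ 0.165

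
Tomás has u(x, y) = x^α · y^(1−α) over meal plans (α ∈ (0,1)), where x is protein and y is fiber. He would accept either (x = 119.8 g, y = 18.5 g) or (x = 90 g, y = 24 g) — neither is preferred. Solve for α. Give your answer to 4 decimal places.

α ≈ 0.4764

Indifference: 119.8^α · 18.5^(1−α) = 90^α · 24^(1−α).
(119.8/90)^α = (24/18.5)^(1−α); take logs: α·ln(119.8/90) = (1−α)·ln(24/18.5), i.e. α·0.2860140 = (1−α)·0.2602831.
So α/(1−α) = (0.2602831)/(0.2860140) = 0.9100362, and α = 0.9100362/1.9100362 ≈ 0.4764.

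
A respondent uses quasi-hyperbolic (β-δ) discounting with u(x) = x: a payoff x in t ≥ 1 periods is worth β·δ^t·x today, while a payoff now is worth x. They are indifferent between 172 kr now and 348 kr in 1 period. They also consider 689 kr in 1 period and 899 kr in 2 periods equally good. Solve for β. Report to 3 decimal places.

β ≈ 0.645

The second indifference involves only future payoffs, so β cancels: β·δ^1·689 = β·δ^2·899, giving δ = 689/899 = 0.76641.
Substituting δ into 172 = β·δ·348: β = 172/(266.710) ≈ 0.645.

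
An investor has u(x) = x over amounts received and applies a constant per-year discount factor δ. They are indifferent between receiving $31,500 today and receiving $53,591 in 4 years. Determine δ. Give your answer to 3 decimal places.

Equating discounted utilities: u(31500) = δ^4·u(53591) ⇒ δ^4 = u(31500)/u(53591).
With u(x) = x: δ^4 = 31500/53591 = 0.58779.
So δ = 0.58779^(1/4) ≈ 0.876.

δ ≈ 0.876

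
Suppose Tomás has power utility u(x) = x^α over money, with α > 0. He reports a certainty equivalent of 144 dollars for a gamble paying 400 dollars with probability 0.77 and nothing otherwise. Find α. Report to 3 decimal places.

α ≈ 0.256

EU(lottery) = 0.77·400^α + 0.23·0 = 0.77·400^α.
Equating: 144^α = 0.77·400^α, i.e. 0.3600^α = 0.77.
Take logs: α = ln 0.77 / ln(144/400) ≈ 0.25583.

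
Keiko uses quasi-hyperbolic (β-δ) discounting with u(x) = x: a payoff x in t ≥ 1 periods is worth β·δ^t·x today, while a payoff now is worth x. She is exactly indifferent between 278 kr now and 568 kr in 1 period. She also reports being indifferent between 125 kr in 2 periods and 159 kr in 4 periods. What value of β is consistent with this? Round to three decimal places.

β ≈ 0.552

From the later pair, β·δ^2·125 = β·δ^4·159; dividing through, δ^2 = 125/159 = 0.78616, so δ = 0.88666.
The first indifference: 278 = β·δ·568, so β = 278/(δ·568) = 278/(0.88666·568) ≈ 0.552.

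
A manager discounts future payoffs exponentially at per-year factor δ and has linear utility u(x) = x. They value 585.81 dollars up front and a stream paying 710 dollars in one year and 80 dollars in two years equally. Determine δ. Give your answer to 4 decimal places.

δ ≈ 0.7600

Present value of the stream is 710·δ + 80·δ². Indifference gives 710δ + 80δ² = 585.81.
That is, 80δ² + 710δ − 585.81 = 0, a quadratic in δ.
By the quadratic formula (taking the positive root), δ = (−710 + √691559.20) / 160 ≈ 0.7600.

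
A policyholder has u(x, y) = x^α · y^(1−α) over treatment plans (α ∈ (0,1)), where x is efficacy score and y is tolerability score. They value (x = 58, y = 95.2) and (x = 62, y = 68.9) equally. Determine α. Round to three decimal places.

The Cobb–Douglas utilities coincide, so 58^α·95.2^(1−α) = 62^α·68.9^(1−α).
Taking logs: α·ln 58 + (1−α)·ln 95.2 = α·ln 62 + (1−α)·ln 68.9, i.e. α·-0.066691 = (1−α)·-0.323324.
With A = -0.066691 and B = -0.323324: α·A = (1−α)·B, so α = B/(A+B) = -0.323324/-0.390015 ≈ 0.829.

α ≈ 0.829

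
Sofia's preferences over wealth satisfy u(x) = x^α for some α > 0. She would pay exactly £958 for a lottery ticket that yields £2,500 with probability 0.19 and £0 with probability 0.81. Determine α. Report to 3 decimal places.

Since u(0) = 0, the lottery's EU is 0.19·2500^α.
Indifference: 958^α = 0.19·2500^α, so (958/2500)^α = 0.19.
α = ln(0.19) / ln(958/2500) = -1.660731/-0.959198 ≈ 1.731.

α ≈ 1.731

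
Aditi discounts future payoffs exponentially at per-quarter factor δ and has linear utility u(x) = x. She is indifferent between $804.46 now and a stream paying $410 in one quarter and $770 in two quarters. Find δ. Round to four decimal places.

Present value of the stream is 410·δ + 770·δ². Indifference gives 410δ + 770δ² = 804.46.
Rearranged: 770δ² + 410δ − 804.46 = 0.
By the quadratic formula (taking the positive root), δ = (−410 + √2645836.80) / 1540 ≈ 0.7900.

δ ≈ 0.7900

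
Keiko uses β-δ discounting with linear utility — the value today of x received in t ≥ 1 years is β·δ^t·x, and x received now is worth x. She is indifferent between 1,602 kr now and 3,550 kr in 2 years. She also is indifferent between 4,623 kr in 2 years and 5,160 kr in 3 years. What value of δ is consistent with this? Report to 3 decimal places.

δ ≈ 0.896

From the later pair, β·δ^2·4623 = β·δ^3·5160; dividing through, δ = 4623/5160 = 0.89593.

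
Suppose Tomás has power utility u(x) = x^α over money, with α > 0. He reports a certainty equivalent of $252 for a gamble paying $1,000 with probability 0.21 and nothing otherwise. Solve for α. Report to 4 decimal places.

EU(lottery) = 0.21·1000^α + 0.79·0 = 0.21·1000^α.
Indifference: 252^α = 0.21·1000^α, so (252/1000)^α = 0.21.
Taking logs: α·ln(252/1000) = ln(0.21), so α = -1.5606477 / -1.3783262 ≈ 1.1323.

α ≈ 1.1323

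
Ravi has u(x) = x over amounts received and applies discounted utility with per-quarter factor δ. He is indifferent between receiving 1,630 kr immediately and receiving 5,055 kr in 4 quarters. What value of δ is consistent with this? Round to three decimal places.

δ ≈ 0.754

The payoff in 4 quarters is discounted by δ^4, so u(1630) = δ^4·u(5055) and δ^4 = u(1630)/u(5055).
With u(x) = x: δ^4 = 1630/5055 = 0.32245.
Hence δ = (0.32245)^(1/4) = 0.75356.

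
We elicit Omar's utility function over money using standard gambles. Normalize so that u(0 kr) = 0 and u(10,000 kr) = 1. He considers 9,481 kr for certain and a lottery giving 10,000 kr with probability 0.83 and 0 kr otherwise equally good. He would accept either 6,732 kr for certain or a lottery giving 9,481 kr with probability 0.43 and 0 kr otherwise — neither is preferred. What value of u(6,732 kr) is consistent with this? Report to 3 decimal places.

0.357

From the first indifference, u(9,481 kr) = 0.83·u(10,000 kr) + 0.17·u(0 kr) = 0.83·1 + 0.17·0 = 0.83.
Then u(6,732 kr) = 0.43·u(9,481 kr) + 0.57·u(0 kr) = 0.43·0.83 + 0.57·0.00 = 0.3569.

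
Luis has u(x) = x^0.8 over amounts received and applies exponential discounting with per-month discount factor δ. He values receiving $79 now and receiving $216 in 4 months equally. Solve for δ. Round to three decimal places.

The payoff in 4 months is discounted by δ^4, so u(79) = δ^4·u(216) and δ^4 = u(79)/u(216).
Since u(x) = x^0.8, δ^4 = (79/216)^0.8 = 0.36574^0.8 = 0.44724.
Hence δ = (0.44724)^(1/4) = 0.81778.

δ ≈ 0.818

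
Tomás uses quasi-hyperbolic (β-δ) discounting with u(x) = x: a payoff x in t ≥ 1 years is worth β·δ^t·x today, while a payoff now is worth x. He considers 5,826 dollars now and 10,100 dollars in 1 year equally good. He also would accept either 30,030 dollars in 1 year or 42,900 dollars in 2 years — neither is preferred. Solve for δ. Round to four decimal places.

The second indifference involves only future payoffs, so β cancels: β·δ^1·30030 = β·δ^2·42900, giving δ = 30030/42900 = 0.70000.

δ ≈ 0.7000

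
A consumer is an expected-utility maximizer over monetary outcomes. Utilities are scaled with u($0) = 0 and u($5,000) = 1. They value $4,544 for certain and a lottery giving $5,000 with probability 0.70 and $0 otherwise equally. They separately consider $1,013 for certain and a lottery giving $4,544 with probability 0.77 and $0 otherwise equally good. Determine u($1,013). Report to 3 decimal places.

First, u($4,544) = 0.70·u($5,000) + 0.30·u($0) = 0.70.
Chaining: u($1,013) = 0.77·0.70 + 0.23·0.00 = 0.5390.

0.539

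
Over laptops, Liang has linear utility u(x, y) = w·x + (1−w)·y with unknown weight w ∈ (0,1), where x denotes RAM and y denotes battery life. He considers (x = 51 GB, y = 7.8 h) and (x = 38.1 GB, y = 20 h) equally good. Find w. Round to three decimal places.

w = 0.486

Indifference: w·51 + (1−w)·7.8 = w·38.1 + (1−w)·20.
Collecting terms: w·12.9 = (1−w)·12.2.
The marginal rate of substitution is 12.2/12.9, so w = 12.2/(12.9+12.2) = 0.486.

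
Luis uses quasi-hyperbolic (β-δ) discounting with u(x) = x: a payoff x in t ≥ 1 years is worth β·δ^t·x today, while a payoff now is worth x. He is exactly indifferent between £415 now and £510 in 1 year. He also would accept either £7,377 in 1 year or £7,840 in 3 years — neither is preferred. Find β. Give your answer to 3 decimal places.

β ≈ 0.839

Both payoffs in the second observation are in the future, so β drops out: δ^1·7377 = δ^3·7840 ⇒ δ^2 = 7377/7840 = 0.94094, so δ = 0.97002.
Now use the now-vs-future pair: 415 = β·δ·510 gives β = 415/(0.97002·510) ≈ 0.839.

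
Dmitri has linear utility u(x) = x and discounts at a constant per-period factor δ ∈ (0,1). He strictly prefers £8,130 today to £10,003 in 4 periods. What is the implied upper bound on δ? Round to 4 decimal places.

Under u(x) = x this choice says 8130 > δ^4·10003.
Hence δ^4 < 8130/10003 = 0.81276, and x ↦ x^(1/4) is increasing on (0,∞).
δ < (8130/10003)^(1/4) ≈ 0.9495.

δ < 0.9495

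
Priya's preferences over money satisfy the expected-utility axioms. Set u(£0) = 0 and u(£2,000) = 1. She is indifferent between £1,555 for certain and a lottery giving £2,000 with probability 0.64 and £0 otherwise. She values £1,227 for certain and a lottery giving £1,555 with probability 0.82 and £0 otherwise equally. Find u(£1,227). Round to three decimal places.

From the first indifference, u(£1,555) = 0.64·u(£2,000) + 0.36·u(£0) = 0.64·1 + 0.36·0 = 0.64.
Then u(£1,227) = 0.82·u(£1,555) + 0.18·u(£0) = 0.82·0.64 + 0.18·0.00 = 0.5248.

0.525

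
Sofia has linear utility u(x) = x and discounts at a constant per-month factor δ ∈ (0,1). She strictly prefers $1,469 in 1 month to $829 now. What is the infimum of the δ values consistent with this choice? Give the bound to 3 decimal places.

δ > 0.564

Under u(x) = x this choice says 829 < δ·1469.
Dividing through by 1469 gives δ > 0.56433.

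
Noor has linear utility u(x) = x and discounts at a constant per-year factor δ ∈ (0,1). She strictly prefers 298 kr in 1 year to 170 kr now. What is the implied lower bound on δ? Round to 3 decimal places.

δ > 0.570

Under u(x) = x this choice says 170 < δ·298.
So δ > 170/298 = 0.57047.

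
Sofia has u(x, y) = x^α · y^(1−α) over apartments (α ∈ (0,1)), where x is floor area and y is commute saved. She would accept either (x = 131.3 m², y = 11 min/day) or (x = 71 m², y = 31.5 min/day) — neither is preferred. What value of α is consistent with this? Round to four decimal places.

The Cobb–Douglas utilities coincide, so 131.3^α·11^(1−α) = 71^α·31.5^(1−α).
Rearrange to (131.3/71)^α = (31.5/11)^(1−α) and take logs: α·0.6148049 = (1−α)·1.0520923.
Thus α·(1.6668972) = 1.0520923, so α = 1.0520923/1.6668972 ≈ 0.6312.

α ≈ 0.6312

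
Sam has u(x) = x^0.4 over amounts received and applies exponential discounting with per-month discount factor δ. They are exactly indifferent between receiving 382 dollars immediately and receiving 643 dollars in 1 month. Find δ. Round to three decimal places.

Indifference means u(382) = δ · u(643), so δ = u(382)/u(643).
With u(x) = x^0.4: δ = 382^0.4/643^0.4 = (382/643)^0.4 = 0.81197.

δ ≈ 0.812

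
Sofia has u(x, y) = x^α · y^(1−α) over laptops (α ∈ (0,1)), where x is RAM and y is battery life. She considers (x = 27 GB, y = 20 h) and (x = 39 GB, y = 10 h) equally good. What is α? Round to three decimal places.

α ≈ 0.653

Set the two utilities equal: 27^α·20^(1−α) = 39^α·10^(1−α).
(27/39)^α = (10/20)^(1−α); take logs: α·ln(27/39) = (1−α)·ln(10/20), i.e. α·-0.367725 = (1−α)·-0.693147.
So α/(1−α) = (-0.693147)/(-0.367725) = 1.884960, and α = 1.884960/2.884960 ≈ 0.653.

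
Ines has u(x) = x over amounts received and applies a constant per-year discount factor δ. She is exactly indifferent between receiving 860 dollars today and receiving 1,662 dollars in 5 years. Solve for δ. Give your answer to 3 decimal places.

δ ≈ 0.877

Indifference means u(860) = δ^5 · u(1662), so δ^5 = u(860)/u(1662).
With u(x) = x: δ^5 = 860/1662 = 0.51745.
So δ = 0.51745^(1/5) ≈ 0.877.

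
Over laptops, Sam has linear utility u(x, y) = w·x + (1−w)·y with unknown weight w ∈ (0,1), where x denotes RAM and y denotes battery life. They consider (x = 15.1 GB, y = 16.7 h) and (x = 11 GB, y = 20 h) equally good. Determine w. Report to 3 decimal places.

Indifference: w·15.1 + (1−w)·16.7 = w·11 + (1−w)·20.
Rearranging, 4.1·w − 3.3·(1−w) = 0.
So w/(1−w) = 3.3/4.1 = 0.8049, giving w = 3.3/(4.1+3.3) = 0.446.

w = 0.446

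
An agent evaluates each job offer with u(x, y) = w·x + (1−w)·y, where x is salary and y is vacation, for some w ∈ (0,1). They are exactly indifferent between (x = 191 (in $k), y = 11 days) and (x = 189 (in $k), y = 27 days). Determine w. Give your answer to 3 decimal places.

u(191,11) = u(189,27) means w·191 + (1−w)·11 = w·189 + (1−w)·27.
Collecting terms: w·2 = (1−w)·16.
So w/(1−w) = 16/2 = 8.0000, giving w = 16/(2+16) = 0.889.

w = 0.889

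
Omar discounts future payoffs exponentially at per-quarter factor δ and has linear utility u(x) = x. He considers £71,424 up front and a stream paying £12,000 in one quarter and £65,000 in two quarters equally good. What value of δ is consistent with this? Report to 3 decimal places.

δ ≈ 0.960

The stream is worth 12000δ + 65000δ² today, so 12000δ + 65000δ² = 71424.
Rearranged: 65000δ² + 12000δ − 71424 = 0.
By the quadratic formula (taking the positive root), δ = (−12000 + √18714240000.00) / 130000 ≈ 0.960.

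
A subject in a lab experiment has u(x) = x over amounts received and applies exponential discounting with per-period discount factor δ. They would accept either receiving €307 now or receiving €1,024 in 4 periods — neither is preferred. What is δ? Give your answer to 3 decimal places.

δ ≈ 0.740

The payoff in 4 periods is discounted by δ^4, so u(307) = δ^4·u(1024) and δ^4 = u(307)/u(1024).
With u(x) = x: δ^4 = 307/1024 = 0.29980.
So δ = 0.29980^(1/4) ≈ 0.740.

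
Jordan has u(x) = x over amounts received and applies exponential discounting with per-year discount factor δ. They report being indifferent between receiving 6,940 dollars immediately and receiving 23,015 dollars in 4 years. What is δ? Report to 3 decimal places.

δ ≈ 0.741

Equating discounted utilities: u(6940) = δ^4·u(23015) ⇒ δ^4 = u(6940)/u(23015).
With u(x) = x: δ^4 = 6940/23015 = 0.30154.
Taking the 4th root: δ = 0.30154^(1/4) ≈ 0.741.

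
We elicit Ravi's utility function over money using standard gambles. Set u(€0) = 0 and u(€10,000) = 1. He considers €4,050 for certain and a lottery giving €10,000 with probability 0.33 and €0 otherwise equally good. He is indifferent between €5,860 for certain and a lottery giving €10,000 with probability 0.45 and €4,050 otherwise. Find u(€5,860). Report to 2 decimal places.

From the first indifference, u(€4,050) = 0.33·u(€10,000) + 0.67·u(€0) = 0.33·1 + 0.67·0 = 0.33.
Chaining: u(€5,860) = 0.45·1.00 + 0.55·0.33 = 0.6315.

0.63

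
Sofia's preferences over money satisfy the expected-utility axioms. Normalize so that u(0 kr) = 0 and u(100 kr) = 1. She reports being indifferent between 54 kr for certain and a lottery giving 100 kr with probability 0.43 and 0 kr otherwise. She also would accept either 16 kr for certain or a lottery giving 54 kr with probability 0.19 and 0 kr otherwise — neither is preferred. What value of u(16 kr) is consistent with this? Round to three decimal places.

First, u(54 kr) = 0.43·u(100 kr) + 0.57·u(0 kr) = 0.43.
Chaining: u(16 kr) = 0.19·0.43 + 0.81·0.00 = 0.0817.

0.082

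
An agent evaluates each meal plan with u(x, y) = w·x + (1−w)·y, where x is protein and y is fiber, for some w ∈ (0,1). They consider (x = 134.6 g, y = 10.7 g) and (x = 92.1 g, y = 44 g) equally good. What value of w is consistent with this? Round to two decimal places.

Indifference: w·134.6 + (1−w)·10.7 = w·92.1 + (1−w)·44.
Rearranging, 42.5·w − 33.3·(1−w) = 0.
Hence w = 33.3/(42.5+33.3) = 33.3/75.8 = 0.44.

w = 0.44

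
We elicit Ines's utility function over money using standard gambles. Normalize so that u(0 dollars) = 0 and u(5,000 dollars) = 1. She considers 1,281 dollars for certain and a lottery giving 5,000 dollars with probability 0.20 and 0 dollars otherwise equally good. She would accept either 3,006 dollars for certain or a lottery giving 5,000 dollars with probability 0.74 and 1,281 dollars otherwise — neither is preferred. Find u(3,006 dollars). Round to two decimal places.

0.79

First, u(1,281 dollars) = 0.20·u(5,000 dollars) + 0.80·u(0 dollars) = 0.20.
The second indifference gives u(3,006 dollars) = 0.74·u(5,000 dollars) + 0.26·u(1,281 dollars) = 0.74·1.00 + 0.26·0.20 = 0.7920.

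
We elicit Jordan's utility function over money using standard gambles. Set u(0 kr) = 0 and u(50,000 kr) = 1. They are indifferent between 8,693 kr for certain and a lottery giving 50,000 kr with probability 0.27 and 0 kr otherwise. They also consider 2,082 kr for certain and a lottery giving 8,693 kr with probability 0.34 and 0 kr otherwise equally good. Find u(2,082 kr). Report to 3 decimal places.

0.092

First, u(8,693 kr) = 0.27·u(50,000 kr) + 0.73·u(0 kr) = 0.27.
The second indifference gives u(2,082 kr) = 0.34·u(8,693 kr) + 0.66·u(0 kr) = 0.34·0.27 + 0.66·0.00 = 0.0918.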